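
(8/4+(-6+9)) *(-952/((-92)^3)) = 595/97336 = 0.01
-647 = -647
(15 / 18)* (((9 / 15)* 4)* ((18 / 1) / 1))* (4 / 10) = 72 / 5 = 14.40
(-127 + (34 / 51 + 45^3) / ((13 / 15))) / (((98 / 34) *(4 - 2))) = 892653 / 49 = 18217.41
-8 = -8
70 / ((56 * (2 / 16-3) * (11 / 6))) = -60 / 253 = -0.24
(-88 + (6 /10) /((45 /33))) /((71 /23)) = -28.36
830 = 830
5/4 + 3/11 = 67/44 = 1.52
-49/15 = -3.27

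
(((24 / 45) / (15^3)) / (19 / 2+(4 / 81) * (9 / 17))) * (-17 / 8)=-578 / 16396875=-0.00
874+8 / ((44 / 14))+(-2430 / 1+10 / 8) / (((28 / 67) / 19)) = -109544.84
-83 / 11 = -7.55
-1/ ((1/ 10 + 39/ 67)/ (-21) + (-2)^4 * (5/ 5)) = -14070/ 224663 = -0.06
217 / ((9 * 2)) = 217 / 18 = 12.06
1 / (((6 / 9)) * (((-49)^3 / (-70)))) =15 / 16807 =0.00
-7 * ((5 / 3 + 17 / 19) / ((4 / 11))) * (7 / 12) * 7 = -275429 / 1368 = -201.34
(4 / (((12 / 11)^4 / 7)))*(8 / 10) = 102487 / 6480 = 15.82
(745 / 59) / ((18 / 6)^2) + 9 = 5524 / 531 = 10.40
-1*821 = -821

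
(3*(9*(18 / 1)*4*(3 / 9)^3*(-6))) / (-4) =108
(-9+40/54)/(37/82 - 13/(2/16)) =0.08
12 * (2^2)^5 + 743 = 13031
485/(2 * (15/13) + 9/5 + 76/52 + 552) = 31525/36242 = 0.87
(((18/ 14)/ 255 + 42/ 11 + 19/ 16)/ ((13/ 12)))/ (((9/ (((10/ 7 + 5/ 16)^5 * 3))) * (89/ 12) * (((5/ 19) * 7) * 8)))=25947448126894125/ 114976158323310592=0.23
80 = 80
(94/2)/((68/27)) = 1269/68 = 18.66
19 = 19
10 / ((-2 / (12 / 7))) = -60 / 7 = -8.57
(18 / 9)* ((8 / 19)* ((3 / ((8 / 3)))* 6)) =5.68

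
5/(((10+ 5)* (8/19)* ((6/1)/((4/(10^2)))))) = 19/3600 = 0.01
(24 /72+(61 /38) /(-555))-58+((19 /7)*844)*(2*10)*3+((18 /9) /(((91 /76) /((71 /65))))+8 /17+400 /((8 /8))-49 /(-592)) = 155853306444041 /1131042640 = 137796.14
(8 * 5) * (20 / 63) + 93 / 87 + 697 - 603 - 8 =182275 / 1827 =99.77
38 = 38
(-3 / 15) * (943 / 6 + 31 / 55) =-52051 / 1650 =-31.55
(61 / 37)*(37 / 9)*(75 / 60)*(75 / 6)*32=30500 / 9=3388.89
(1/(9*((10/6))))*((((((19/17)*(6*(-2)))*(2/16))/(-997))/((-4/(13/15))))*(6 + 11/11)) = -0.00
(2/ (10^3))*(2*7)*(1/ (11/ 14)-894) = -6874/ 275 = -25.00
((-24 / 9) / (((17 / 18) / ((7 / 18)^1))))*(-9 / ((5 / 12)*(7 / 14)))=4032 / 85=47.44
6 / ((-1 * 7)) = -0.86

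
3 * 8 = 24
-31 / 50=-0.62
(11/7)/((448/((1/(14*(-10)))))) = -0.00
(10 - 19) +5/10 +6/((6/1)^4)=-1835/216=-8.50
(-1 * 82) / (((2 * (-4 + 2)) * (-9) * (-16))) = 41 / 288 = 0.14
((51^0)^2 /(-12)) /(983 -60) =-0.00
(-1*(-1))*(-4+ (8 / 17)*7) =-12 / 17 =-0.71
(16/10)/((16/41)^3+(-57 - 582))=-551368/220182115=-0.00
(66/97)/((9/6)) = 44/97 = 0.45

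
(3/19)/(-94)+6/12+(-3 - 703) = -705.50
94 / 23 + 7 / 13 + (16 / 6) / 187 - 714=-709.36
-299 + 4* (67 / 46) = -6743 / 23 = -293.17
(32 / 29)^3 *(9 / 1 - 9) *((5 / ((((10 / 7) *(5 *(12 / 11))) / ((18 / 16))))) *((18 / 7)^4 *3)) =0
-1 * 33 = -33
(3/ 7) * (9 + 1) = 30/ 7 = 4.29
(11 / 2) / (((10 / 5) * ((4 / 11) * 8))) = 121 / 128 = 0.95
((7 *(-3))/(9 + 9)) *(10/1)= -35/3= -11.67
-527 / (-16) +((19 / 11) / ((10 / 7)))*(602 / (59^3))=5953550843 / 180733520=32.94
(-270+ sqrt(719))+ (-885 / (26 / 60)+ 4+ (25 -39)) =-2295.49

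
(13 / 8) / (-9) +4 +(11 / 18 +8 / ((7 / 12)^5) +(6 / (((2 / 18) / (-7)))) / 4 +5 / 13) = 452390401 / 15731352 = 28.76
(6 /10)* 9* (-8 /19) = -216 /95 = -2.27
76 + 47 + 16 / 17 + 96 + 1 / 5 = 18712 / 85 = 220.14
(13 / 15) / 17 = 0.05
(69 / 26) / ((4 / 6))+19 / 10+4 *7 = 8809 / 260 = 33.88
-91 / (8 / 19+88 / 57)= -741 / 16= -46.31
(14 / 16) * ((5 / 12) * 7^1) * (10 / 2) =1225 / 96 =12.76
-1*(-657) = 657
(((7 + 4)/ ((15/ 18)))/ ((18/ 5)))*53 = 583/ 3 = 194.33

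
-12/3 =-4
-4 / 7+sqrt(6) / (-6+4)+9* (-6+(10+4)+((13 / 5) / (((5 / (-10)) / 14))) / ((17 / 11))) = -209752 / 595- sqrt(6) / 2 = -353.75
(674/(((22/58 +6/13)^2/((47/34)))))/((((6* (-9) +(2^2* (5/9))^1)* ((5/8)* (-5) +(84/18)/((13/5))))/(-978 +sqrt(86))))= -3091123962460872/165185325535 +3160658448324* sqrt(86)/165185325535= -18535.62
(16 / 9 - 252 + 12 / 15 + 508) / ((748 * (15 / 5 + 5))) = 2909 / 67320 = 0.04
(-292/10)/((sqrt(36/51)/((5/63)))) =-73*sqrt(51)/189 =-2.76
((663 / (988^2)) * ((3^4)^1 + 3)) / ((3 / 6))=1071 / 9386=0.11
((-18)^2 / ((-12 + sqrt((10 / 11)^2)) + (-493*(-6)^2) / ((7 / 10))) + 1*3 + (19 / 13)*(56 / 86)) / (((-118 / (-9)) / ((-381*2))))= -228.93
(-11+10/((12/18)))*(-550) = -2200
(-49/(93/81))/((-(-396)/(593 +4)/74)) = -3247083/682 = -4761.12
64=64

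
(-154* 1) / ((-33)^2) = -14 / 99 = -0.14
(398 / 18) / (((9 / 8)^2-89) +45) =-12736 / 24615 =-0.52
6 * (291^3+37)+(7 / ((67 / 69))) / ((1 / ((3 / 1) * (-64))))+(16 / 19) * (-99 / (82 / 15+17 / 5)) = 25032649629840 / 169309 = 147851854.48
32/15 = 2.13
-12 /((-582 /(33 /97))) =66 /9409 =0.01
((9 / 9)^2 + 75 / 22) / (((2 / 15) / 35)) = 50925 / 44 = 1157.39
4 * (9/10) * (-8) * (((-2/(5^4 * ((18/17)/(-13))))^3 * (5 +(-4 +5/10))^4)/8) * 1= -10793861/9765625000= -0.00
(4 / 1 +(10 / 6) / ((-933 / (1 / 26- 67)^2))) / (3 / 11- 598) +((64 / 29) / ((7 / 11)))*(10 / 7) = 87701226686579 / 17678256441300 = 4.96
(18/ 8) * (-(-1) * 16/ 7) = 36/ 7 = 5.14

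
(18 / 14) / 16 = 0.08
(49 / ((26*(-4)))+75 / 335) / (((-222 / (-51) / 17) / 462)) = -115025757 / 257816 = -446.15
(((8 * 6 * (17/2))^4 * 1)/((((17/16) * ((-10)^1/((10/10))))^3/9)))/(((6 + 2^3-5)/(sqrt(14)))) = -2887778304 * sqrt(14)/125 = -86440616.18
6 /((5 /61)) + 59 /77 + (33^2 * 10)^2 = 45657986977 /385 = 118592173.97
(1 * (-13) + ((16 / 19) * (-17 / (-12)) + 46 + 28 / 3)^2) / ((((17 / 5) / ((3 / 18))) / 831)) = 1591064455 / 12274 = 129628.85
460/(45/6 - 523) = -920/1031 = -0.89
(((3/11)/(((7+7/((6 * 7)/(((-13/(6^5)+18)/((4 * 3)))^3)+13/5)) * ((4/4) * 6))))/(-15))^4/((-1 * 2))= -2895783288346173069544436022041448070235811463859916620689003688401/213310942357538588512333796741998279744174473840198021652489129479603451801920000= -0.00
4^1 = 4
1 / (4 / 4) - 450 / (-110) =5.09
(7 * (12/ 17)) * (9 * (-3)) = -2268/ 17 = -133.41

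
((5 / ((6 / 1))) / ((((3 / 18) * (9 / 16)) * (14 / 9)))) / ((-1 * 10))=-0.57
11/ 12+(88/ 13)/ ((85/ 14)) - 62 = -795181/ 13260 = -59.97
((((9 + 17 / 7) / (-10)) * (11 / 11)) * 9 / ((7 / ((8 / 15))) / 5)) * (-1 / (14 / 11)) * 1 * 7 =1056 / 49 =21.55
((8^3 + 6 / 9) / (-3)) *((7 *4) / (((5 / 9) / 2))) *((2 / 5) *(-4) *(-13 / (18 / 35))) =-31350592 / 45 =-696679.82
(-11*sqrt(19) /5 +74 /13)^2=525431 /4225 - 1628*sqrt(19) /65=15.19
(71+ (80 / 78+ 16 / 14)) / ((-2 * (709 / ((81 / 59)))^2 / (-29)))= 1266874425 / 318469526102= 0.00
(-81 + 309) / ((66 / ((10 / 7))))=380 / 77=4.94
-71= -71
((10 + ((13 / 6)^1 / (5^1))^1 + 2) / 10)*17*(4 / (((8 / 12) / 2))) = 6341 / 25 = 253.64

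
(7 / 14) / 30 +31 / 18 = 1.74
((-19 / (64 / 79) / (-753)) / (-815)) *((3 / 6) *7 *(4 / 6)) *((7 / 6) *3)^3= -0.00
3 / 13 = 0.23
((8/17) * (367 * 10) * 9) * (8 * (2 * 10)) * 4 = 169113600/17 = 9947858.82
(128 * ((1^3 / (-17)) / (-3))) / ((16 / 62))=496 / 51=9.73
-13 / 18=-0.72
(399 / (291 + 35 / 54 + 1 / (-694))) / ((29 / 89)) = 332702559 / 79240702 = 4.20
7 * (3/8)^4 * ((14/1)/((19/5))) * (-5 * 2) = -99225/19456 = -5.10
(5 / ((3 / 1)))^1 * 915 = 1525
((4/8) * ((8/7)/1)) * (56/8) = 4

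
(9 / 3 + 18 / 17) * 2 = 138 / 17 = 8.12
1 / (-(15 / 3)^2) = -1 / 25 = -0.04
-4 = -4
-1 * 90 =-90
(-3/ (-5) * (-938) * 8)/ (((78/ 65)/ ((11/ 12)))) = -10318/ 3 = -3439.33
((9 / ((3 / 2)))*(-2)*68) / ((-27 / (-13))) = -3536 / 9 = -392.89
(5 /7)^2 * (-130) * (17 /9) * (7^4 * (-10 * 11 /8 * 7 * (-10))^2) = -5016026640625 /18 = -278668146701.39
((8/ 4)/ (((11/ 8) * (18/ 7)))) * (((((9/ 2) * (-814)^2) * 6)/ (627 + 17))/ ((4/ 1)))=90354/ 23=3928.43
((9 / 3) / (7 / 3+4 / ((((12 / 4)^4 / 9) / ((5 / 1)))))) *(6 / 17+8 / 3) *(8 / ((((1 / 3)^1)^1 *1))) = 33264 / 697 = 47.72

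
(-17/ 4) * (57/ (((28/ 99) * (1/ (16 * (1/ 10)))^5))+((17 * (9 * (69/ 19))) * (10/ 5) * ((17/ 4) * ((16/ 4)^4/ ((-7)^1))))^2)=-7008705435184920576/ 55278125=-126789854670.09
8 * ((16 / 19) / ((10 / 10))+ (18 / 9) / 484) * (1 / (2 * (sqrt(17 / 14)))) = 7782 * sqrt(238) / 39083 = 3.07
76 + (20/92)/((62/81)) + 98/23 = 114857/1426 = 80.54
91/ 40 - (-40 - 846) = 35531/ 40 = 888.28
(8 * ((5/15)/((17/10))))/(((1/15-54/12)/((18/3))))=-4800/2261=-2.12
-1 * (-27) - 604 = -577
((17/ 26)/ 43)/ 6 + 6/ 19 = 40571/ 127452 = 0.32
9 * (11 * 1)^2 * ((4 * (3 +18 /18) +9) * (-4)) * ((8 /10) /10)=-8712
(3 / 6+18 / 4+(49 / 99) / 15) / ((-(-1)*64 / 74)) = 5.82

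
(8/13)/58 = 4/377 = 0.01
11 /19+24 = 467 /19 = 24.58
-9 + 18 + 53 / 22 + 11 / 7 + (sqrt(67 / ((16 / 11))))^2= 72741 / 1232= 59.04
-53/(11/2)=-106/11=-9.64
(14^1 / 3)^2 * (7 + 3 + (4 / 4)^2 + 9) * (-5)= -19600 / 9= -2177.78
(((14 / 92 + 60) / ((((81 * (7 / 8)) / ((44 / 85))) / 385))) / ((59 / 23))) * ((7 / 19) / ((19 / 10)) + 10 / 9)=22713306880 / 263958507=86.05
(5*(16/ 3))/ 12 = 20/ 9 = 2.22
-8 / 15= -0.53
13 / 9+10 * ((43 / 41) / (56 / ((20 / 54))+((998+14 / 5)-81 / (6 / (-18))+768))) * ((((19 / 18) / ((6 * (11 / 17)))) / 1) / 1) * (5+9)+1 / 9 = 5922523 / 3762693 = 1.57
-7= -7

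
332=332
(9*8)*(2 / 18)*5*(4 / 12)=40 / 3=13.33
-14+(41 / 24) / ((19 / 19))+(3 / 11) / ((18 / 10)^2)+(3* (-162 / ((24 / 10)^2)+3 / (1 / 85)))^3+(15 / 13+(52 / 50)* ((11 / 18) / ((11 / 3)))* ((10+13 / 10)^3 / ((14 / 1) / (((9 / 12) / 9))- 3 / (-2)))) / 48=1947795951608603693 / 6177600000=315299784.97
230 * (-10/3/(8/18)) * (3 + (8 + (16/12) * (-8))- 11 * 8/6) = 24725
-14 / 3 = -4.67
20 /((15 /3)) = 4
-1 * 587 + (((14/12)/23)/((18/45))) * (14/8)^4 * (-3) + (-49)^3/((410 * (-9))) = -24276779231/43453440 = -558.68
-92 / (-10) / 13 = 46 / 65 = 0.71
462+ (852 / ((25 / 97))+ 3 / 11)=1036209 / 275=3768.03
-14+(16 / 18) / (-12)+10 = -110 / 27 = -4.07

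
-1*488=-488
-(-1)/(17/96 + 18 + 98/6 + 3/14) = 672/23335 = 0.03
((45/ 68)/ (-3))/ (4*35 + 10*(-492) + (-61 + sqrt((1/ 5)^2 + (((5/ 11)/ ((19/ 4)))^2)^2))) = 3276075*sqrt(1912029761)/ 76015862999158305952 + 3463789527375375/ 76015862999158305952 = 0.00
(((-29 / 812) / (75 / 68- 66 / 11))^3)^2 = 0.00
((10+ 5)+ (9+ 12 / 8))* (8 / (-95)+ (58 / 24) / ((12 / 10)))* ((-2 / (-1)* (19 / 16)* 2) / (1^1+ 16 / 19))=4263277 / 33600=126.88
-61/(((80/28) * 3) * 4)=-427/240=-1.78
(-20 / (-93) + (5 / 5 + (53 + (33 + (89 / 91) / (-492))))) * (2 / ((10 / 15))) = 121045805 / 462644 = 261.64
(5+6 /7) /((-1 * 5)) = -1.17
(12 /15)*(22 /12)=22 /15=1.47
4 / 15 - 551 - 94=-9671 / 15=-644.73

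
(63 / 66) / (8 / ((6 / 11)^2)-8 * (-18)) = 0.01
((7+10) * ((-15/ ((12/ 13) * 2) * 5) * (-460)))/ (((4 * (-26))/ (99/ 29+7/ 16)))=-87339625/ 7424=-11764.50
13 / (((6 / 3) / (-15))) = -97.50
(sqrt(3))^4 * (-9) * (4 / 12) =-27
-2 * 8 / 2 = -8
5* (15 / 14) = 75 / 14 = 5.36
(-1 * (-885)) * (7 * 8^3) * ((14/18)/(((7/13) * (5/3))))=2748928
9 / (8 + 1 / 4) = 12 / 11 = 1.09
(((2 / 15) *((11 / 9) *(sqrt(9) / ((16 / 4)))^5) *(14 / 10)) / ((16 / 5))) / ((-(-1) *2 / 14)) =4851 / 40960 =0.12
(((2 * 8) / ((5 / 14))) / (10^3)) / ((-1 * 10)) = -14 / 3125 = -0.00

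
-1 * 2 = -2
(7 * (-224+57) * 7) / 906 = -8183 / 906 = -9.03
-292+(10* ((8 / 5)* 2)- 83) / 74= -21659 / 74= -292.69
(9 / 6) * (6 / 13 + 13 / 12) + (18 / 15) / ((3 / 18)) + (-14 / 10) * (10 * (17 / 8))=-10521 / 520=-20.23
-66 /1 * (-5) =330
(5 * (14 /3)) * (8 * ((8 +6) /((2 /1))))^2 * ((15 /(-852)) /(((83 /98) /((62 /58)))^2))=-2532559433600 /1234047237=-2052.24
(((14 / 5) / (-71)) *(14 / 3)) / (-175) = 28 / 26625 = 0.00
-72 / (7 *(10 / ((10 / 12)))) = -6 / 7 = -0.86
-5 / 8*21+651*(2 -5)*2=-31353 / 8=-3919.12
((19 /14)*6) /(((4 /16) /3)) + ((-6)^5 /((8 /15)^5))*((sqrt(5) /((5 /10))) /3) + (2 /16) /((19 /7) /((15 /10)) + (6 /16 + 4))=710823 /7273-61509375*sqrt(5) /512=-268533.41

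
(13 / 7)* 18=234 / 7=33.43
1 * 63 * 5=315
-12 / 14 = -6 / 7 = -0.86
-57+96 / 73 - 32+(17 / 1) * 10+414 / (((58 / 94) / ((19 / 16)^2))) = 278693745 / 270976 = 1028.48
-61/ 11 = -5.55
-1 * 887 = -887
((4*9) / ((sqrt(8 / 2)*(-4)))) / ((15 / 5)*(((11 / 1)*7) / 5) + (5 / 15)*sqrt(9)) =-45 / 472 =-0.10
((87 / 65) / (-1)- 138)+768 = 40863 / 65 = 628.66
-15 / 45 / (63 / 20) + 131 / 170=21359 / 32130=0.66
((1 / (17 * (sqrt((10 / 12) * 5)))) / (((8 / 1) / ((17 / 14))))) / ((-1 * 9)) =-sqrt(6) / 5040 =-0.00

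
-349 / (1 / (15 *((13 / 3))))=-22685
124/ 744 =1/ 6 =0.17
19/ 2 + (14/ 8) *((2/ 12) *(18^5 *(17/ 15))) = 6246167/ 10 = 624616.70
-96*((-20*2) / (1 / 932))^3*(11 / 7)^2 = 601844525432832000 / 49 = 12282541335363918.37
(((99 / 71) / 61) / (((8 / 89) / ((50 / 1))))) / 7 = 220275 / 121268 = 1.82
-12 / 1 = -12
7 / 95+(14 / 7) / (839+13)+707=28615367 / 40470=707.08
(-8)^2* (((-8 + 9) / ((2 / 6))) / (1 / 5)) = 960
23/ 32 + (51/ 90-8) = -3223/ 480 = -6.71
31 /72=0.43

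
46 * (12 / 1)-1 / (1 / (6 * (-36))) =768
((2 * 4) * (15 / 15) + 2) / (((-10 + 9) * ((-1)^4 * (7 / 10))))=-100 / 7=-14.29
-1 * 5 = -5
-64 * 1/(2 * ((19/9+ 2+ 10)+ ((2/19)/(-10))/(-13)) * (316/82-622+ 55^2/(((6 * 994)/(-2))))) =21743074080/5936910802691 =0.00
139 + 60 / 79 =11041 / 79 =139.76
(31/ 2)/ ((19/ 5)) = 155/ 38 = 4.08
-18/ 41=-0.44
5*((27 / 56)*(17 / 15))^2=1.49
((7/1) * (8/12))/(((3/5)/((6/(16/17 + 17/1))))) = 476/183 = 2.60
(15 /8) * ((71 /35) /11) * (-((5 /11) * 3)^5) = -161746875 /99207416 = -1.63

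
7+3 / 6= 15 / 2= 7.50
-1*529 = -529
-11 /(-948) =11 /948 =0.01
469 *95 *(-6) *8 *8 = -17109120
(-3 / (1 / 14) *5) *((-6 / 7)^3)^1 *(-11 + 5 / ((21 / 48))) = 19440 / 343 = 56.68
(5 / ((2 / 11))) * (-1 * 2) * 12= -660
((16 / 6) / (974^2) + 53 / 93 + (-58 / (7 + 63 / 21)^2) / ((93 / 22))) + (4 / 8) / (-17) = 2520254417 / 6249403150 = 0.40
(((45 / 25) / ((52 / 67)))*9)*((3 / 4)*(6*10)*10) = 244215 / 26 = 9392.88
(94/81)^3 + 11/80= 1.70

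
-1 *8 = -8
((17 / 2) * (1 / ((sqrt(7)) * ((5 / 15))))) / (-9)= -17 * sqrt(7) / 42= -1.07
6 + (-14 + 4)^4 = 10006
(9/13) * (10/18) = 5/13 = 0.38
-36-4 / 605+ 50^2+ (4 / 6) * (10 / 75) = 13416928 / 5445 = 2464.08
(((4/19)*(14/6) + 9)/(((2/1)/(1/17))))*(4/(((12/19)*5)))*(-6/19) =-541/4845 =-0.11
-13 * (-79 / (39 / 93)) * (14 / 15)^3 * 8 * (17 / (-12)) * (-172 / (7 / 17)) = 95440155328 / 10125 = 9426188.18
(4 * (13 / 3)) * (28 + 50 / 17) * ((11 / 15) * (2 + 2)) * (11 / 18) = 6619184 / 6885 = 961.39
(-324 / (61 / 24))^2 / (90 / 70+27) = 23514624 / 40931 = 574.49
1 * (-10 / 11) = -10 / 11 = -0.91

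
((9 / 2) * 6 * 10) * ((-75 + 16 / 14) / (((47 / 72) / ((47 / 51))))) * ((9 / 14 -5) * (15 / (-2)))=-766349100 / 833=-919986.91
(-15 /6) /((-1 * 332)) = 5 /664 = 0.01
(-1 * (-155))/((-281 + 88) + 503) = 1/2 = 0.50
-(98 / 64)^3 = -3.59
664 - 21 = 643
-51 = -51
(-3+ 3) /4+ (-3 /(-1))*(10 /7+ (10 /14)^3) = 1845 /343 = 5.38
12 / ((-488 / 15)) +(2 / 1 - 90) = -10781 / 122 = -88.37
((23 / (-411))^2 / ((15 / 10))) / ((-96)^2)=529 / 2335163904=0.00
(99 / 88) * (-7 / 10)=-63 / 80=-0.79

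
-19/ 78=-0.24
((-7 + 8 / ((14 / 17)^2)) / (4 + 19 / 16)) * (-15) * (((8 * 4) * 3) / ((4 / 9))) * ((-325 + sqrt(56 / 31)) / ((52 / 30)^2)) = 17131500000 / 52871 - 1370520000 * sqrt(434) / 21307013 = 322684.50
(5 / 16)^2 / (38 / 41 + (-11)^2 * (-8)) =-41 / 406016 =-0.00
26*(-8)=-208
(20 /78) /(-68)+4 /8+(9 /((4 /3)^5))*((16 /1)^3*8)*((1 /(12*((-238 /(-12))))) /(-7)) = -1348567 /32487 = -41.51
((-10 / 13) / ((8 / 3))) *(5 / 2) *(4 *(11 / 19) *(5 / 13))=-4125 / 6422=-0.64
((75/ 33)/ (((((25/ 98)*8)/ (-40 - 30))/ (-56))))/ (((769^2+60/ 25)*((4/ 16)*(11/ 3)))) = 2881200/ 357774857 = 0.01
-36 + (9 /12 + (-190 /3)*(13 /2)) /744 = -326339 /8928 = -36.55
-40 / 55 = -8 / 11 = -0.73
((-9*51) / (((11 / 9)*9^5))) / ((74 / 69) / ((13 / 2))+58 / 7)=-35581 / 47278242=-0.00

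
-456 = -456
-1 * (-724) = 724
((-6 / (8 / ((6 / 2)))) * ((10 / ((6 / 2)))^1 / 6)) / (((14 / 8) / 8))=-40 / 7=-5.71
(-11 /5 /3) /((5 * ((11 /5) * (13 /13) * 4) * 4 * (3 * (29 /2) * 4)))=-1 /41760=-0.00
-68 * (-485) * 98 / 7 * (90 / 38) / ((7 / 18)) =53427600 / 19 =2811978.95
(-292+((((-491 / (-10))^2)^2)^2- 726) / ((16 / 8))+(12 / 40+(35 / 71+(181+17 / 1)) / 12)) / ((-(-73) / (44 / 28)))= 7914513524510373443999303 / 21768600000000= 363574760182.57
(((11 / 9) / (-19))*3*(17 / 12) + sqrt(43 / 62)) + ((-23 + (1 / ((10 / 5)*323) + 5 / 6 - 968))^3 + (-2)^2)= -3533085845809826329 / 3639412836 + sqrt(2666) / 62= -970784574.87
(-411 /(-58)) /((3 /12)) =822 /29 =28.34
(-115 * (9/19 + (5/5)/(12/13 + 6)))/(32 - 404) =0.19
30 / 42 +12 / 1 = 89 / 7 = 12.71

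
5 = 5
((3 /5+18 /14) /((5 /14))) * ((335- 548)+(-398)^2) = 20881212 /25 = 835248.48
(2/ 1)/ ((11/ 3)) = 0.55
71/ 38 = 1.87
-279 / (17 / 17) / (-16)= 279 / 16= 17.44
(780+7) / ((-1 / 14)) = -11018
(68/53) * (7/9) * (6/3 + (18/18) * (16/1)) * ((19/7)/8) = 323/53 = 6.09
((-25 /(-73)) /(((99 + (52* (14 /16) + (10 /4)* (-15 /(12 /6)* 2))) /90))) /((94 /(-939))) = -1056375 /367117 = -2.88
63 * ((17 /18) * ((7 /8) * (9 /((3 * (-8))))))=-2499 /128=-19.52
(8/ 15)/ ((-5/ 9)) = -0.96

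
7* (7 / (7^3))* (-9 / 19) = -9 / 133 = -0.07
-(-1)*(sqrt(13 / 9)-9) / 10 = -9 / 10 + sqrt(13) / 30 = -0.78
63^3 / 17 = 250047 / 17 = 14708.65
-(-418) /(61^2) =418 /3721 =0.11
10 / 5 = 2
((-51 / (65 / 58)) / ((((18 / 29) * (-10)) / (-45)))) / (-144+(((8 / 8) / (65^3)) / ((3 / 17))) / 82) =2.29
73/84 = 0.87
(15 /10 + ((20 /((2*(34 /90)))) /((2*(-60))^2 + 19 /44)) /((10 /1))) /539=32318529 /11611701794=0.00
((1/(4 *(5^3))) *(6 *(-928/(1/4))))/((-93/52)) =96512/3875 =24.91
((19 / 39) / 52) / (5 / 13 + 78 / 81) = 171 / 24596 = 0.01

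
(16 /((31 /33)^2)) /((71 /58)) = 1010592 /68231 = 14.81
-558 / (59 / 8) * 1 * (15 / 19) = -66960 / 1121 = -59.73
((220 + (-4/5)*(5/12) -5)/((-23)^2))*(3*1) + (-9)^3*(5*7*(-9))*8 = 42252868/23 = 1837081.22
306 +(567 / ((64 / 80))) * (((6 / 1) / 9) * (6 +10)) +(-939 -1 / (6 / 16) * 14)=20669 / 3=6889.67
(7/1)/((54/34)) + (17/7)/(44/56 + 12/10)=21131/3753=5.63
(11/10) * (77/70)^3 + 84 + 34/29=25124589/290000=86.64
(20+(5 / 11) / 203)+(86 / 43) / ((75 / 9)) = 1130023 / 55825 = 20.24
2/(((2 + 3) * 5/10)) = 4/5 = 0.80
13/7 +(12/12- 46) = -302/7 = -43.14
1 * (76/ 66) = 38/ 33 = 1.15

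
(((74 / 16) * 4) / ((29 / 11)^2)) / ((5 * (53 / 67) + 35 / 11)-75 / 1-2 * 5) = -3299549 / 96521570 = -0.03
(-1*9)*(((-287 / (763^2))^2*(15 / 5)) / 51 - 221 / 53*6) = 1403256383178705 / 6231991649989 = 225.17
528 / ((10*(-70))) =-132 / 175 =-0.75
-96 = -96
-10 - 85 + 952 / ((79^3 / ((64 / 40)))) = -234185909 / 2465195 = -95.00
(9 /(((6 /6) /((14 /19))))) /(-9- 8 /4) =-126 /209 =-0.60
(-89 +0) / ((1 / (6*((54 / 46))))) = -14418 / 23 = -626.87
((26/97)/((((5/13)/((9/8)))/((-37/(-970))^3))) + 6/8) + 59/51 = 172193380748863/90299866620000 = 1.91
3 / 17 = 0.18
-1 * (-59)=59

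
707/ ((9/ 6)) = 1414/ 3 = 471.33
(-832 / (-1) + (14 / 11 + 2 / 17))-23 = 151543 / 187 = 810.39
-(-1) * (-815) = -815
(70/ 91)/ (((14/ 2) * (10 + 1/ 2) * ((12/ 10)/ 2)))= 100/ 5733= 0.02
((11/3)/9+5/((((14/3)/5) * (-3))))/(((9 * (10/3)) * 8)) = -0.01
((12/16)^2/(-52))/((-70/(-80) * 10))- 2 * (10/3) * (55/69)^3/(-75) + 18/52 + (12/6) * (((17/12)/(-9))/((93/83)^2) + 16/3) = 24834817235659/2298275244720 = 10.81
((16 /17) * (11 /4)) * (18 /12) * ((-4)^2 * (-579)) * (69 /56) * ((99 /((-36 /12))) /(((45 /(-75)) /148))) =-42926550480 /119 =-360727314.96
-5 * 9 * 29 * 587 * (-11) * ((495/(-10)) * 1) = -417106057.50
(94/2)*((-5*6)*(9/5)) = -2538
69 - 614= -545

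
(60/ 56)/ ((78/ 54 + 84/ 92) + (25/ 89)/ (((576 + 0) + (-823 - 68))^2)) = 3481947/ 7661414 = 0.45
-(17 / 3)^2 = -289 / 9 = -32.11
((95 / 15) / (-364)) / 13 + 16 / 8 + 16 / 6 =66229 / 14196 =4.67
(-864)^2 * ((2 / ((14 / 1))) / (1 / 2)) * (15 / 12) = 1866240 / 7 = 266605.71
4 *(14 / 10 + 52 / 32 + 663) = 26641 / 10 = 2664.10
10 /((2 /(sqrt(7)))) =5 * sqrt(7) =13.23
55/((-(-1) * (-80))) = -11/16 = -0.69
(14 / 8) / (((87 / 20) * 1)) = 35 / 87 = 0.40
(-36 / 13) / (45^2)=-4 / 2925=-0.00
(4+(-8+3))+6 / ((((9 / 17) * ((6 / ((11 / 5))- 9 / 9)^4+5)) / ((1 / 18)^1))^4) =-196964695241070557669435726975 / 196964699078837945604846185856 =-1.00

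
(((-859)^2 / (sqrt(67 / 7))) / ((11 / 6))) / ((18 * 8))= 737881 * sqrt(469) / 17688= 903.43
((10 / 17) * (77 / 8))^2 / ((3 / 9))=444675 / 4624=96.17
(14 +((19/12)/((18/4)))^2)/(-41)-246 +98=-17735473/119556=-148.34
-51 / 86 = -0.59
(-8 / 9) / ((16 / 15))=-5 / 6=-0.83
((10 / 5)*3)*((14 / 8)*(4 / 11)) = 42 / 11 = 3.82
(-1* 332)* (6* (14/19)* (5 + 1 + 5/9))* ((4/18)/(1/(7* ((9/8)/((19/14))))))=-13437368/1083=-12407.54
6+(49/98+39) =45.50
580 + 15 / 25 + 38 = 3093 / 5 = 618.60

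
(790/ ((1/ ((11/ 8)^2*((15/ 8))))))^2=513981455625/ 65536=7842734.61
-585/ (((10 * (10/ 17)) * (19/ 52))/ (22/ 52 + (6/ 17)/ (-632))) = -115.00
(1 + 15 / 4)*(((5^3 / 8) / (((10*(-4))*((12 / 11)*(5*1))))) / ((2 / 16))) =-1045 / 384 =-2.72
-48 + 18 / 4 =-87 / 2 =-43.50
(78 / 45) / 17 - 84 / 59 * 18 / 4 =-94856 / 15045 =-6.30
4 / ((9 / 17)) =68 / 9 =7.56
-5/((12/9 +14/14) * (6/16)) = -40/7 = -5.71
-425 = -425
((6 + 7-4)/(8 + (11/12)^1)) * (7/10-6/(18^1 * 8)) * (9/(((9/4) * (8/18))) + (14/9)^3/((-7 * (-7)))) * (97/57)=50706071/4940190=10.26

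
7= 7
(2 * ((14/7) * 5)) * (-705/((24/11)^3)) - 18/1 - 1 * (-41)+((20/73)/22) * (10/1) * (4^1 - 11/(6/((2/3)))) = -411411829/308352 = -1334.23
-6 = -6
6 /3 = 2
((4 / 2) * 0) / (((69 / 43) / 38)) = 0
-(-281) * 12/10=1686/5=337.20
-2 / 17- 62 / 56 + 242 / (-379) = -1.86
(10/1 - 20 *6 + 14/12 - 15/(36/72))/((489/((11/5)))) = -9163/14670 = -0.62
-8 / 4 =-2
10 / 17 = 0.59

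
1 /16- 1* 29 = -463 /16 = -28.94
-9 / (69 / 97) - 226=-5489 / 23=-238.65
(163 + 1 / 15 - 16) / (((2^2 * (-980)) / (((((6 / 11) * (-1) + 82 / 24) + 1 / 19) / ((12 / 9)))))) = -8088299 / 98313600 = -0.08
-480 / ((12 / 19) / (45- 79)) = 25840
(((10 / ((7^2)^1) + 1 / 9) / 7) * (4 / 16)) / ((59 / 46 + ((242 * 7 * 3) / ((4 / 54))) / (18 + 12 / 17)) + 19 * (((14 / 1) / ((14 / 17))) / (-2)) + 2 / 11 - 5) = 1863851 / 579946324230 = 0.00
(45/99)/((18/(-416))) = -1040/99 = -10.51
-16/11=-1.45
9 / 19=0.47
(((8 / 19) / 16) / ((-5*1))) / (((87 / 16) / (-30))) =16 / 551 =0.03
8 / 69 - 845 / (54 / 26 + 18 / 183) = -44659 / 115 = -388.34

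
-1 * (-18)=18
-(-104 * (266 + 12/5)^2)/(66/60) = 34054592/5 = 6810918.40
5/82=0.06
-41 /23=-1.78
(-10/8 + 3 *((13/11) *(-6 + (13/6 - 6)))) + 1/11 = -1585/44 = -36.02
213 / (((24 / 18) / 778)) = 248571 / 2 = 124285.50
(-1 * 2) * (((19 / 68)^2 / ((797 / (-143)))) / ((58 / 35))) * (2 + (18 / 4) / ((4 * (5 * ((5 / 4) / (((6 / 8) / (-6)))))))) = 285836551 / 8549960960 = 0.03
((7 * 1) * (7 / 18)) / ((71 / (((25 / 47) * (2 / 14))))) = 175 / 60066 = 0.00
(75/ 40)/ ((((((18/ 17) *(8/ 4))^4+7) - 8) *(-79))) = -0.00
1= 1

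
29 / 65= 0.45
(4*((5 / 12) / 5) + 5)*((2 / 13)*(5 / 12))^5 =3125 / 541345194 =0.00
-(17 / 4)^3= -4913 / 64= -76.77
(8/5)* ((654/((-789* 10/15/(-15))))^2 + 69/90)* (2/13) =5786893096/67439775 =85.81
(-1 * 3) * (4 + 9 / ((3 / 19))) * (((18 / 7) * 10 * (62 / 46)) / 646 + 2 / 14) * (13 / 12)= -8103667 / 208012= -38.96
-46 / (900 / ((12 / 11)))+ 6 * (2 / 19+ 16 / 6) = 259826 / 15675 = 16.58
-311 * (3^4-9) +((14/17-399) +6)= -387331/17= -22784.18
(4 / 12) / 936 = 1 / 2808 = 0.00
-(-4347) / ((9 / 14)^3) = 441784 / 27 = 16362.37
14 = 14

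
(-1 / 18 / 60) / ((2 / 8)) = -1 / 270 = -0.00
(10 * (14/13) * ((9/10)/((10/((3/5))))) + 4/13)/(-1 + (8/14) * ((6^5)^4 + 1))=2023/4753005972081867825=0.00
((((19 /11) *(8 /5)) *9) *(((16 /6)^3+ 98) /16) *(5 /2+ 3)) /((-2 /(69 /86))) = -401.18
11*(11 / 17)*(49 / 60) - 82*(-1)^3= 89569 / 1020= 87.81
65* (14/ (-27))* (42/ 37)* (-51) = 216580/ 111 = 1951.17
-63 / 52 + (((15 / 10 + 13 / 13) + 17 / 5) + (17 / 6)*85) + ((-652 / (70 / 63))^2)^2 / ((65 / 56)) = 49797749030970467 / 487500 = 102149228781.48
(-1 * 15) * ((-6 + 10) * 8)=-480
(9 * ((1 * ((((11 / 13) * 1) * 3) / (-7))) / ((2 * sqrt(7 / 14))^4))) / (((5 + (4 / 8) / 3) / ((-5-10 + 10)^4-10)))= -547965 / 5642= -97.12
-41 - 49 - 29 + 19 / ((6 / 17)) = -391 / 6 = -65.17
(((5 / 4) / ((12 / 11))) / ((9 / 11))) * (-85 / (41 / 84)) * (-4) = 359975 / 369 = 975.54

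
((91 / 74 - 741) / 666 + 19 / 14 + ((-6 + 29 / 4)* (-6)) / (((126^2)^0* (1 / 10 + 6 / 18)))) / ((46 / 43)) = -3290245577 / 206302824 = -15.95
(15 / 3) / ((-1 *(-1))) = 5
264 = 264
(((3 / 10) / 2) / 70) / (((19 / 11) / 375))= 495 / 1064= 0.47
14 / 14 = 1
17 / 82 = 0.21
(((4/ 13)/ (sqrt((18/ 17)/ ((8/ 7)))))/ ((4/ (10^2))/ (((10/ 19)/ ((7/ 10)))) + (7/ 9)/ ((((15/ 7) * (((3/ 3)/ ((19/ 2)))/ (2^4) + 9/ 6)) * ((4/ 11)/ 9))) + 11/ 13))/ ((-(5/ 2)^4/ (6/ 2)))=-351744 * sqrt(119)/ 1072493261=-0.00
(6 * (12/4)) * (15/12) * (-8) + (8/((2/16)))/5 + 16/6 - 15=-2693/15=-179.53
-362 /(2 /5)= -905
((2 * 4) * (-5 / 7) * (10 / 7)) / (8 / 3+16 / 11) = -1650 / 833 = -1.98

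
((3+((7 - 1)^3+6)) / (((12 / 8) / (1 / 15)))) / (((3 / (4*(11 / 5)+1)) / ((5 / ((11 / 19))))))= 9310 / 33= 282.12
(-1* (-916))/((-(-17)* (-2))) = -458/17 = -26.94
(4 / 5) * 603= 2412 / 5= 482.40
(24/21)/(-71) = -8/497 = -0.02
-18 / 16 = -9 / 8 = -1.12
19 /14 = 1.36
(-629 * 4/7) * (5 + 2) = -2516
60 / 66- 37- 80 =-1277 / 11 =-116.09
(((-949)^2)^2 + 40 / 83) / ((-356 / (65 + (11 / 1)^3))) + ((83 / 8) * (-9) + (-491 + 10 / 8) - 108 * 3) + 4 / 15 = -2819354036426674741 / 886440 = -3180535666741.88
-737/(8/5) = -3685/8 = -460.62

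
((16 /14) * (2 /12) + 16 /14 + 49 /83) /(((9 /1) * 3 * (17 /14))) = 6706 /114291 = 0.06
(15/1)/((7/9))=135/7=19.29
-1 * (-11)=11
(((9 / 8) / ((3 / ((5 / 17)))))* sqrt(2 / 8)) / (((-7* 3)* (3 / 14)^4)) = -1715 / 1377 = -1.25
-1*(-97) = 97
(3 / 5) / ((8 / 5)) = 3 / 8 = 0.38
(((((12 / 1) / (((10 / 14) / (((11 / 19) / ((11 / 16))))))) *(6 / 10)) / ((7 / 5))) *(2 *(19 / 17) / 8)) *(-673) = -96912 / 85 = -1140.14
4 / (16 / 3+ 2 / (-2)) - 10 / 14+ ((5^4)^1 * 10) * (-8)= -4549981 / 91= -49999.79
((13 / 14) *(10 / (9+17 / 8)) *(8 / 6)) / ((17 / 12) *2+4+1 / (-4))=8320 / 49217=0.17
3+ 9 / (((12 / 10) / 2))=18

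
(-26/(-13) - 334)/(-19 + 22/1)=-110.67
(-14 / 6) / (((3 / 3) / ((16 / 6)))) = -56 / 9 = -6.22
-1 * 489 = -489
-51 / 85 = -0.60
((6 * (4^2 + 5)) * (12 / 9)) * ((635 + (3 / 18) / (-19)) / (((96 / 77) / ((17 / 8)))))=663300407 / 3648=181825.77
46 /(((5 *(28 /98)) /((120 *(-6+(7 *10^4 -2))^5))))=6490514662528345507303784448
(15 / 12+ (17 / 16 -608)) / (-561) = 881 / 816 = 1.08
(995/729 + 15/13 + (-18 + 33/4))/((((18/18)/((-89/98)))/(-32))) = -97587788/464373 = -210.15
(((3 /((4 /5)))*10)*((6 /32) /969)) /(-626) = -75 /6470336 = -0.00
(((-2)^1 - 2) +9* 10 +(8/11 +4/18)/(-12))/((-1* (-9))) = 51037/5346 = 9.55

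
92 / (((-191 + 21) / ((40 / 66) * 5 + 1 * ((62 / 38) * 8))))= -463864 / 53295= -8.70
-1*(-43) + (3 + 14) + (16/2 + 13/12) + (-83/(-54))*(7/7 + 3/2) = 1969/27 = 72.93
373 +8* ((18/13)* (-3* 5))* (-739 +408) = 719809/13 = 55369.92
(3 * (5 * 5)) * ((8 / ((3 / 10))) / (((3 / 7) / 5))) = 70000 / 3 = 23333.33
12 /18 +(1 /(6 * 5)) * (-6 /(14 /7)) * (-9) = 47 /30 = 1.57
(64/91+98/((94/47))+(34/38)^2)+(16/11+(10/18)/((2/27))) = 42971891/722722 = 59.46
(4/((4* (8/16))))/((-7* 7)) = -2/49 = -0.04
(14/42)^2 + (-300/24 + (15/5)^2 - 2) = -97/18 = -5.39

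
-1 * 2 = -2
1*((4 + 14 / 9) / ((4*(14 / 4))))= 25 / 63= 0.40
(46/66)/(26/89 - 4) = -2047/10890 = -0.19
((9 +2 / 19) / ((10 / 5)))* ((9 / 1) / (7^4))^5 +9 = 27288955073793519819 / 3032106119309256038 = 9.00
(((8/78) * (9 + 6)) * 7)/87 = 140/1131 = 0.12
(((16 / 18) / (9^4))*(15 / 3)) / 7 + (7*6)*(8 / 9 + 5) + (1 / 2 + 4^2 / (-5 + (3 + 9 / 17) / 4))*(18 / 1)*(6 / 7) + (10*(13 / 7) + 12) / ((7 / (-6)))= 2443370288 / 14467005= 168.89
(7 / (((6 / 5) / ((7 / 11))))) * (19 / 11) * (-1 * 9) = -13965 / 242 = -57.71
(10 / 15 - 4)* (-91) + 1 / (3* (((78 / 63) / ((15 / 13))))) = 307895 / 1014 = 303.64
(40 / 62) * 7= 4.52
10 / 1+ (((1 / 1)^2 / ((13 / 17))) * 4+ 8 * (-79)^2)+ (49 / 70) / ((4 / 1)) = 25970571 / 520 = 49943.41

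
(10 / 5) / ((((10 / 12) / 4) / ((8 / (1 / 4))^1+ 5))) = 1776 / 5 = 355.20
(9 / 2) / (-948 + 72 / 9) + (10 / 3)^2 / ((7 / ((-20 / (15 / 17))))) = -12785701 / 355320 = -35.98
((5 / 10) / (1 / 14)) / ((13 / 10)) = 70 / 13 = 5.38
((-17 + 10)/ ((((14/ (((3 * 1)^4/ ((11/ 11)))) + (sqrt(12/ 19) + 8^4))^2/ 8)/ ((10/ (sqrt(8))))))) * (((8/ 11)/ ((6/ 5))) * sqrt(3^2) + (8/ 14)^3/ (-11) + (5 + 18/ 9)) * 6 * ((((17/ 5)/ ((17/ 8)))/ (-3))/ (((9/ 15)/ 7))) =-92708669024050725 * sqrt(114)/ 657932141491373138879104 + 163983276827603657595 * sqrt(2)/ 59812012862852103534464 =0.00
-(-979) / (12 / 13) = 12727 / 12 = 1060.58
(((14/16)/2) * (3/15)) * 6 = 21/40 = 0.52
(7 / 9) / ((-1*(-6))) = 7 / 54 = 0.13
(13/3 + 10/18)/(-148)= -11/333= -0.03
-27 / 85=-0.32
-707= -707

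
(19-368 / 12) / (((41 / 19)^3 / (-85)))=20405525 / 206763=98.69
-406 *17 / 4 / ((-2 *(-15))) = -3451 / 60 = -57.52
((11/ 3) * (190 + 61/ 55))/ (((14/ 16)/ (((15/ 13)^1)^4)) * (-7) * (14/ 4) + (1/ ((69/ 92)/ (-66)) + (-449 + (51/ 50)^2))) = -567594000/ 443923699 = -1.28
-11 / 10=-1.10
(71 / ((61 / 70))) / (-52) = -2485 / 1586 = -1.57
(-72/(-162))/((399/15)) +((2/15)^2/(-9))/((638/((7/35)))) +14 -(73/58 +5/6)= 5122556734/429573375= 11.92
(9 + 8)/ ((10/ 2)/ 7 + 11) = 119/ 82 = 1.45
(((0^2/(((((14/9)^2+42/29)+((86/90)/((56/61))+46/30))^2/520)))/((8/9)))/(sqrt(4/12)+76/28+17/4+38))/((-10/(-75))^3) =0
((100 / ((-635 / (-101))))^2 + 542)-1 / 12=153851687 / 193548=794.90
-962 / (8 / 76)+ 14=-9125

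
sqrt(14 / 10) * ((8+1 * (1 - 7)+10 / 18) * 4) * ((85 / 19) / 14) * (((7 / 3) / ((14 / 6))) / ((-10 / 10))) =-782 * sqrt(35) / 1197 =-3.86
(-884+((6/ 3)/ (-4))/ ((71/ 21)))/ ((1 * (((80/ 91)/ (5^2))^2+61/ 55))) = -285909598975/ 359049982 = -796.29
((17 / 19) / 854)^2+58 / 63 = 2181490945 / 2369547684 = 0.92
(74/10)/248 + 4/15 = 1103/3720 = 0.30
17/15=1.13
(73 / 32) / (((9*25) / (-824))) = -8.35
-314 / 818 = -157 / 409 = -0.38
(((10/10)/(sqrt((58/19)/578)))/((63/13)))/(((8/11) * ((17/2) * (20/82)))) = 5863 * sqrt(551)/73080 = 1.88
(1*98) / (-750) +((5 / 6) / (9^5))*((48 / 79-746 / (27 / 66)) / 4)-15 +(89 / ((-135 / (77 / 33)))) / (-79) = -476021997647 / 31487879250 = -15.12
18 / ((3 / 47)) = 282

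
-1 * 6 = -6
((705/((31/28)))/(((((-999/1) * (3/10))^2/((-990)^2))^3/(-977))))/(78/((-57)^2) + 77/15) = -20556717825559300000000000000/131162253734680820217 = -156727391.00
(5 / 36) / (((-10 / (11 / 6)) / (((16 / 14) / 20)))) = -11 / 7560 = -0.00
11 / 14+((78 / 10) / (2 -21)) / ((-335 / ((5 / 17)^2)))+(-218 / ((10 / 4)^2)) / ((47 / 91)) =-403951368141 / 6051905650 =-66.75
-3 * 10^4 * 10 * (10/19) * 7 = -21000000/19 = -1105263.16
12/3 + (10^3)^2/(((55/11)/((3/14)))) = 300028/7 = 42861.14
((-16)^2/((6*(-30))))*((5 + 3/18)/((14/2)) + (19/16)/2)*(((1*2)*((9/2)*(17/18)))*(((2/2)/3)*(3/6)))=-3043/1134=-2.68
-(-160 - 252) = 412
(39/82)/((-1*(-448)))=39/36736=0.00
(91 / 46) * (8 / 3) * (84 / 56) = 182 / 23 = 7.91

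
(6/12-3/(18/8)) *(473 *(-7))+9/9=16561/6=2760.17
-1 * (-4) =4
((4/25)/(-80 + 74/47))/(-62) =47/1428325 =0.00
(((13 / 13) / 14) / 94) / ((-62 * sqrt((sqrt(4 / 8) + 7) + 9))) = -sqrt(2) / (81592 * sqrt(sqrt(2) + 32)) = -0.00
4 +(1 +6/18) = 16/3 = 5.33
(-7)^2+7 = 56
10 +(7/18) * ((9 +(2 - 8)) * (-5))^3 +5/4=-5205/4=-1301.25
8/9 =0.89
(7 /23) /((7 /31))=31 /23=1.35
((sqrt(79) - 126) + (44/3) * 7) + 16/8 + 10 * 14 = sqrt(79) + 356/3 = 127.55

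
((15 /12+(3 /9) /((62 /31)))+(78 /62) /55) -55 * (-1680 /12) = 157571453 /20460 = 7701.44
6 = 6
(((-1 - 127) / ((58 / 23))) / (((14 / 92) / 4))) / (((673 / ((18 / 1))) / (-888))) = 4329234432 / 136619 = 31688.38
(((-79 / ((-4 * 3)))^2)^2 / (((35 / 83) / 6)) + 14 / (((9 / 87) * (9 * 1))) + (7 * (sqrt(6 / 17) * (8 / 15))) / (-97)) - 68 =1075483441 / 40320 - 56 * sqrt(102) / 24735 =26673.67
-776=-776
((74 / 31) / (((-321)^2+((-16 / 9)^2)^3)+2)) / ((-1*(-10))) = 19663317 / 8490598087745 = 0.00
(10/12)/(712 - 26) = 5/4116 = 0.00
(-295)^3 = -25672375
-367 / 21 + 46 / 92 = -713 / 42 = -16.98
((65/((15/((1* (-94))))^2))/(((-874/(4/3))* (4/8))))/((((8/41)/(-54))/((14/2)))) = 32967116/2185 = 15087.92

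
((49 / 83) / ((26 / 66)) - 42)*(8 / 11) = -349608 / 11869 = -29.46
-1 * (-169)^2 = -28561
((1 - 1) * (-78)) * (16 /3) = 0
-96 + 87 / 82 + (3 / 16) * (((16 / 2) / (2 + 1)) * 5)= -3790 / 41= -92.44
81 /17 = 4.76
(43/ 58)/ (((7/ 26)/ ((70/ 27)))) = 7.14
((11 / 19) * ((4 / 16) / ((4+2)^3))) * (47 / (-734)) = -517 / 12049344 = -0.00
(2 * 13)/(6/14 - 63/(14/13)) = -364/813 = -0.45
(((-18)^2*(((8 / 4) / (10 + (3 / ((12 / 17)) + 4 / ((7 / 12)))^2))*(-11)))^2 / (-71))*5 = -156148390379520 / 776243193191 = -201.16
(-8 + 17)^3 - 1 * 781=-52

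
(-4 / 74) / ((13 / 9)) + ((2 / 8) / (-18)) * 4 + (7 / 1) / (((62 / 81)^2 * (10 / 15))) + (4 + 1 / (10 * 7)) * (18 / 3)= 48823763251 / 1164847320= 41.91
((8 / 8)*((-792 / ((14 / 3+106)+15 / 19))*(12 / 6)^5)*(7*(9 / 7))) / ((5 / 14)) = -182020608 / 31765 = -5730.23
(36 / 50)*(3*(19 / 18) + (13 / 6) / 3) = 14 / 5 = 2.80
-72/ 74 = -36/ 37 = -0.97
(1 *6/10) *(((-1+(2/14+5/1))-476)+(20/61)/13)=-7857417/27755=-283.10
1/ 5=0.20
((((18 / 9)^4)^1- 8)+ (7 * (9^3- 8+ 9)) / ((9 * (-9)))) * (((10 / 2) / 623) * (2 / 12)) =-11155 / 151389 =-0.07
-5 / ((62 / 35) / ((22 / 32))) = -1925 / 992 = -1.94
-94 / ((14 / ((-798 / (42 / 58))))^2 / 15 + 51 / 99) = -182.47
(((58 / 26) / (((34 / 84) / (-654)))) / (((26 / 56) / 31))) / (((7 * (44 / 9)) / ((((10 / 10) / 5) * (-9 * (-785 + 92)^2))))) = 87326395276428 / 14365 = 6079108616.53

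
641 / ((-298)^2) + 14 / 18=627397 / 799236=0.78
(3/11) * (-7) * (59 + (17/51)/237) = -112.64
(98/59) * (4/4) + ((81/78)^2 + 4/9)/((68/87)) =1727471/478608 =3.61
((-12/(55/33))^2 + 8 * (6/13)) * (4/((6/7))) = 84224/325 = 259.15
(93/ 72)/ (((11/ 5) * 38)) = 155/ 10032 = 0.02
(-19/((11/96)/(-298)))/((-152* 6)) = -596/11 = -54.18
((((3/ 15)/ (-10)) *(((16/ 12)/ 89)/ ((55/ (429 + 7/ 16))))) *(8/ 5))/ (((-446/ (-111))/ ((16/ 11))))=-2033816/ 1500929375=-0.00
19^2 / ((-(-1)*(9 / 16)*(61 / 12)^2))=92416 / 3721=24.84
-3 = -3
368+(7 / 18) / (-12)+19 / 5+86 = 494389 / 1080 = 457.77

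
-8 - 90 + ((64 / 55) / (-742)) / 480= -29995351 / 306075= -98.00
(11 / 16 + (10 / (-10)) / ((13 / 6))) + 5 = 1087 / 208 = 5.23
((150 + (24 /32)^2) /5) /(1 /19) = 45771 /80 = 572.14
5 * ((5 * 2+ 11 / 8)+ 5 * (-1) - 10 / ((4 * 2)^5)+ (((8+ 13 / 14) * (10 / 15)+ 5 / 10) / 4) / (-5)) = 10411507 / 344064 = 30.26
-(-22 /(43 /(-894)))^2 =-386830224 /1849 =-209210.51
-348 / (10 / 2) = -348 / 5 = -69.60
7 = 7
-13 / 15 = -0.87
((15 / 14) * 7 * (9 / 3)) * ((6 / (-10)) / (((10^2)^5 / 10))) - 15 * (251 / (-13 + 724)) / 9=-2510000057591 / 4266000000000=-0.59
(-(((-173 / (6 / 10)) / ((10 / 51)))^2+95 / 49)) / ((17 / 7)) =-890388.55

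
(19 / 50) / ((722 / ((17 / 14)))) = 17 / 26600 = 0.00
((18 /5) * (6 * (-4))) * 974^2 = -409828032 /5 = -81965606.40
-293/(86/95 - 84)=27835/7894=3.53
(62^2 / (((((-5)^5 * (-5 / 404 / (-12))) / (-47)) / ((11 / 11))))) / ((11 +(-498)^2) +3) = 437939232 / 1937640625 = 0.23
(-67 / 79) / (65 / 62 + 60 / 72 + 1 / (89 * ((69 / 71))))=-4251619 / 9491218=-0.45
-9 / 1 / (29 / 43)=-387 / 29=-13.34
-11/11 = -1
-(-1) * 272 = 272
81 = 81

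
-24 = -24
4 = 4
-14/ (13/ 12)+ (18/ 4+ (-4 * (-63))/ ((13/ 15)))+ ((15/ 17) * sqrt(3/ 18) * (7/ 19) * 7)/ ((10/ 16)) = 196 * sqrt(6)/ 323+ 7341/ 26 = 283.83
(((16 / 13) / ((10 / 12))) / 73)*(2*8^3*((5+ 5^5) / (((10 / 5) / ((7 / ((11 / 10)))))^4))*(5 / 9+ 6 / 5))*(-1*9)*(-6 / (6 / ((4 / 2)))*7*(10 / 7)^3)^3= 4861526016000000000000 / 680821141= 7140680162868.21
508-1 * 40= 468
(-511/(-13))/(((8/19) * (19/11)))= 5621/104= 54.05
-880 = -880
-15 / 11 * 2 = -30 / 11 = -2.73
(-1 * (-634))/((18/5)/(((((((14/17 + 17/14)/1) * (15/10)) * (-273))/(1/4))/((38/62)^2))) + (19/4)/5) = 76829451400/115073899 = 667.65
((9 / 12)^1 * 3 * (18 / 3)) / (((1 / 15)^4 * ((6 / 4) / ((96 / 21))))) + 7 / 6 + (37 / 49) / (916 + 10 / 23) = 2082858.31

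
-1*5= -5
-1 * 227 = -227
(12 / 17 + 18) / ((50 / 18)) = 2862 / 425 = 6.73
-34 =-34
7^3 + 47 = 390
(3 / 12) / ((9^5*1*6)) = 1 / 1417176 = 0.00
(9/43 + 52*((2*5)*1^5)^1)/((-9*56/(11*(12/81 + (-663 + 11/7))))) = 15376472969/2048004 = 7508.03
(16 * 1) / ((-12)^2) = 1 / 9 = 0.11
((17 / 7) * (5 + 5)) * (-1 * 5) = -850 / 7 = -121.43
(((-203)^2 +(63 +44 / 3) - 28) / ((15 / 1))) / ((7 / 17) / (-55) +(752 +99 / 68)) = 92584448 / 25361073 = 3.65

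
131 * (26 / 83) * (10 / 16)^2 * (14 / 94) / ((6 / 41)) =16.31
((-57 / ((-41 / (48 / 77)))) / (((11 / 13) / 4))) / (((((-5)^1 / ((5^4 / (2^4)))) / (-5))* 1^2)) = 5557500 / 34727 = 160.03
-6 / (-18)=1 / 3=0.33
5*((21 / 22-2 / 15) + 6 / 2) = 1261 / 66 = 19.11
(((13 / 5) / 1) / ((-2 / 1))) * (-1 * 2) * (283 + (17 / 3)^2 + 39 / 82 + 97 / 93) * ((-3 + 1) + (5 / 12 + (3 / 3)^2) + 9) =1902236323 / 274536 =6928.91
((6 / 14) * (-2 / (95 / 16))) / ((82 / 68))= -3264 / 27265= -0.12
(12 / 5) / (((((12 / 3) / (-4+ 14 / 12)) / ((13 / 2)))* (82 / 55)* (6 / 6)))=-2431 / 328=-7.41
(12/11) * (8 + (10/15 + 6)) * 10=160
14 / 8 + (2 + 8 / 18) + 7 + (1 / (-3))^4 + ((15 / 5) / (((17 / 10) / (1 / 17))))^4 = 25329237708271 / 2260145410884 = 11.21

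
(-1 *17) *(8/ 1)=-136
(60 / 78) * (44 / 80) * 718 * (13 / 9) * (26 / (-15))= -102674 / 135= -760.55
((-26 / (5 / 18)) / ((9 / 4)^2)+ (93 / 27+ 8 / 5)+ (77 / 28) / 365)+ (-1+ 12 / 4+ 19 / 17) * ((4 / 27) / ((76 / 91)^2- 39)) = -2858672665933 / 212557015620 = -13.45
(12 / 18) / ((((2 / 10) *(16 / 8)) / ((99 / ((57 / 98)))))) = 5390 / 19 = 283.68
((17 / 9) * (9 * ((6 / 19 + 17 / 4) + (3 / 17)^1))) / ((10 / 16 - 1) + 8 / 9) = 110286 / 703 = 156.88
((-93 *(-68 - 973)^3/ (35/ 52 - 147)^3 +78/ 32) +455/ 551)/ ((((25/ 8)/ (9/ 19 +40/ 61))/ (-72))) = 875424167556128514051156/ 1004754027644025575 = 871282.07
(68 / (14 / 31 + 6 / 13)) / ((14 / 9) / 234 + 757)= 7214103 / 73335776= 0.10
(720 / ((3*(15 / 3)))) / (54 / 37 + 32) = 888 / 619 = 1.43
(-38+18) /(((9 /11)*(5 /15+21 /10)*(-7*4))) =550 /1533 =0.36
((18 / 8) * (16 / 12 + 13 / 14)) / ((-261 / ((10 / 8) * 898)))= -213275 / 9744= -21.89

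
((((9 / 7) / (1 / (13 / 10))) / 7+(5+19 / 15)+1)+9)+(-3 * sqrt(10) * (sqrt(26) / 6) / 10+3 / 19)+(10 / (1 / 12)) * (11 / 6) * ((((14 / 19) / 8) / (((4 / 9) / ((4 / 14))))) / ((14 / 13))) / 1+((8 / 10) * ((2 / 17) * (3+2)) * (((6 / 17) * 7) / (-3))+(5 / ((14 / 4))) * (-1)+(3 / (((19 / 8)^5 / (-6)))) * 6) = 24.71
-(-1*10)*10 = 100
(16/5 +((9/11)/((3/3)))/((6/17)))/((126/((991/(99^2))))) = 601537/135841860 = 0.00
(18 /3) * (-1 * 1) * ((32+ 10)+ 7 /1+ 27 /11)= -308.73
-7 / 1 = -7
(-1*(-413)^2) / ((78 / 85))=-14498365 / 78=-185876.47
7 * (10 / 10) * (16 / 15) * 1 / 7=16 / 15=1.07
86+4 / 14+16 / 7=620 / 7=88.57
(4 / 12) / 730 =1 / 2190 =0.00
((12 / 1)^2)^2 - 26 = 20710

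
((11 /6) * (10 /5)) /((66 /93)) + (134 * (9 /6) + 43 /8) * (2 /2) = 5077 /24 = 211.54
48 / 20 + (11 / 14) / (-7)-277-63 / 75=-675103 / 2450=-275.55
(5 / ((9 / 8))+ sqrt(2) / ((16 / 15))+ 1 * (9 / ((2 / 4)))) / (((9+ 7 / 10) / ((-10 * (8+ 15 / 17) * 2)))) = -6100400 / 14841 - 56625 * sqrt(2) / 3298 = -435.33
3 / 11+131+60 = 2104 / 11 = 191.27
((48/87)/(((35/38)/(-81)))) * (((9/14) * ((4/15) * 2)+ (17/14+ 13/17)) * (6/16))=-42.25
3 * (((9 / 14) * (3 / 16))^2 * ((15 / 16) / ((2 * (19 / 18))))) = 295245 / 15253504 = 0.02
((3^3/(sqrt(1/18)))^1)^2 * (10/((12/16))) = 174960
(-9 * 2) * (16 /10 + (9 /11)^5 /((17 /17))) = -28505754 /805255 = -35.40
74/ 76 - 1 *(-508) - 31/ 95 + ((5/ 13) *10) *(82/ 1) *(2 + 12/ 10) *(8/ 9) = 31249631/ 22230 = 1405.74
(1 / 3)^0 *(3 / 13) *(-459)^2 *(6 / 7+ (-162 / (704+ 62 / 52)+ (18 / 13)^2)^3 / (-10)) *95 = 247892095703620778211828486 / 142492054426423895375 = 1739690.66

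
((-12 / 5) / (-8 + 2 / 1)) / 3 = 0.13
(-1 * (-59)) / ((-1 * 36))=-59 / 36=-1.64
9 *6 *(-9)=-486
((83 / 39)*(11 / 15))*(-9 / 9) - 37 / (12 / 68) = -123568 / 585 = -211.23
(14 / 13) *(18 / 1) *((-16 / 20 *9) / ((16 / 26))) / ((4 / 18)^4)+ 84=-3716727 / 40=-92918.18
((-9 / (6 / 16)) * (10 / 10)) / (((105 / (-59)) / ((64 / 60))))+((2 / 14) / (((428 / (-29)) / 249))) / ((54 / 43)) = 16806011 / 1348200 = 12.47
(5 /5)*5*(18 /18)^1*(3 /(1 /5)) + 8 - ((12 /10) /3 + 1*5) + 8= 428 /5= 85.60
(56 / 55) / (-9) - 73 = -73.11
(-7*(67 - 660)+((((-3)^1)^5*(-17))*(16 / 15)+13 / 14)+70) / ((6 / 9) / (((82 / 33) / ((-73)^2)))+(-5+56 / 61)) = 52088327 / 8606500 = 6.05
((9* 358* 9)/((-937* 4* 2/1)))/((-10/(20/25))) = 0.31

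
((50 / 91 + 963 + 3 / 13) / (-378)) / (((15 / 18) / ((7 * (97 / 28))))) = -74.20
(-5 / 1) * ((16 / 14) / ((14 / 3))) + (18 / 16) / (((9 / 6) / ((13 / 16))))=-1929 / 3136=-0.62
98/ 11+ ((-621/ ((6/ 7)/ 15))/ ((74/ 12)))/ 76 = -14.28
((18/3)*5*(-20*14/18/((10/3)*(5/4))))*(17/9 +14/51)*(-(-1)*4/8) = -18536/153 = -121.15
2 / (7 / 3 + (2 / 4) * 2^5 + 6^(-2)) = 72 / 661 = 0.11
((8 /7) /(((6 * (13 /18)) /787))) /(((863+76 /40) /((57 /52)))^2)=14205350 /42608488377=0.00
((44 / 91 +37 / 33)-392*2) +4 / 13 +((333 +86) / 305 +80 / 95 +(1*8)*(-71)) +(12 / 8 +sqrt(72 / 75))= -46860157469 / 34804770 +2*sqrt(6) / 5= -1345.39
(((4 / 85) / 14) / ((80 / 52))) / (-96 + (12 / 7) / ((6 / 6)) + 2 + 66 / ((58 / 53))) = -377 / 5517350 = -0.00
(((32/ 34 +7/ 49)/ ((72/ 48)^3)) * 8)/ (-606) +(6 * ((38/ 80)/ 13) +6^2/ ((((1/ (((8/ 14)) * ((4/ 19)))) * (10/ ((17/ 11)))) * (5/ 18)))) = 231403107149/ 88170182100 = 2.62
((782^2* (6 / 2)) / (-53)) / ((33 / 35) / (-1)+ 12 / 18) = 192630060 / 1537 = 125328.60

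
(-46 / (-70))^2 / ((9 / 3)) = 529 / 3675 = 0.14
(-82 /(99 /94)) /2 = -3854 /99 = -38.93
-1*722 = -722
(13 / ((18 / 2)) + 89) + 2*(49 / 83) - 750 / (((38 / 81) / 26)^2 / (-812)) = 504422741415284 / 269667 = 1870539374.17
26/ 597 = 0.04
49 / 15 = 3.27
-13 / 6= -2.17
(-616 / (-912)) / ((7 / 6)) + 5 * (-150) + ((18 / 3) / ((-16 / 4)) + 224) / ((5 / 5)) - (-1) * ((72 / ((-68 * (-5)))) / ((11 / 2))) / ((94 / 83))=-879853963 / 1669910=-526.89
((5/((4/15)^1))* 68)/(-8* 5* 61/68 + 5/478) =-690710/19433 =-35.54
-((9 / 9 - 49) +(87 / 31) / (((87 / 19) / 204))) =-2388 / 31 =-77.03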